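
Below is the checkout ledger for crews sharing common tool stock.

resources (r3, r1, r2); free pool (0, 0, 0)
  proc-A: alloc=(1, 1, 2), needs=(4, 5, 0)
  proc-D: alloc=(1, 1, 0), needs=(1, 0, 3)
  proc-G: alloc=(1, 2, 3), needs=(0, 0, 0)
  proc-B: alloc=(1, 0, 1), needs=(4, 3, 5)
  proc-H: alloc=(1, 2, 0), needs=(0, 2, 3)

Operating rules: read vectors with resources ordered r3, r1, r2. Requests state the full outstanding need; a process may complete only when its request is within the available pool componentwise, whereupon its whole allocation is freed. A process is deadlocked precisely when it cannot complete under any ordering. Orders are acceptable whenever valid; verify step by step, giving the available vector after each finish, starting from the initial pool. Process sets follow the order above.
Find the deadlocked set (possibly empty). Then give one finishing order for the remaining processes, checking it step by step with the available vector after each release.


Deadlocked: proc-A and proc-B.
Key observation: even finishing proc-G, proc-H, proc-D leaves just (3, 5, 3) free — too little r3 for any of the remaining processes.
A valid finishing order for the others: proc-G, proc-H, proc-D. Check, step by step:
  pool = (0, 0, 0)
  run proc-G (needs (0, 0, 0), free (0, 0, 0)); after release of (1, 2, 3) the pool is (1, 2, 3)
  run proc-H (needs (0, 2, 3), free (1, 2, 3)); after release of (1, 2, 0) the pool is (2, 4, 3)
  run proc-D (needs (1, 0, 3), free (2, 4, 3)); after release of (1, 1, 0) the pool is (3, 5, 3)
The blocked processes can never fit:
  proc-A still needs (4, 5, 0) but only (3, 5, 3) is free — short on r3
  proc-B still needs (4, 3, 5) but only (3, 5, 3) is free — short on r3 and r2


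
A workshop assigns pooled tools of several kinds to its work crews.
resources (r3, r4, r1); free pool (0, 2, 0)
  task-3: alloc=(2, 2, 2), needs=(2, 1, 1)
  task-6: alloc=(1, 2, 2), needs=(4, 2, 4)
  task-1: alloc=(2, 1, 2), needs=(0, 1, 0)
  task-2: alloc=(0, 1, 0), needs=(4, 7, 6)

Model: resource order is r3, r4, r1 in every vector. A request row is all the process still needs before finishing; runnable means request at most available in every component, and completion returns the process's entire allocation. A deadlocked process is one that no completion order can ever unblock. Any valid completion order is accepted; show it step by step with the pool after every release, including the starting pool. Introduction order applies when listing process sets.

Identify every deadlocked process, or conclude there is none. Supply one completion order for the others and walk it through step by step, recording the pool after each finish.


Nothing here is deadlocked.
Key observation: the pool covers task-1 at once, and every later process fits after earlier releases.
A valid finishing order for the others: task-1, task-3, task-6, task-2. Step-by-step check:
  pool = (0, 2, 0)
  task-1: need (0, 1, 0) fits (0, 2, 0); releases (2, 1, 2), pool now (2, 3, 2)
  task-3: need (2, 1, 1) fits (2, 3, 2); releases (2, 2, 2), pool now (4, 5, 4)
  task-6: need (4, 2, 4) fits (4, 5, 4); releases (1, 2, 2), pool now (5, 7, 6)
  task-2: need (4, 7, 6) fits (5, 7, 6); releases (0, 1, 0), pool now (5, 8, 6)


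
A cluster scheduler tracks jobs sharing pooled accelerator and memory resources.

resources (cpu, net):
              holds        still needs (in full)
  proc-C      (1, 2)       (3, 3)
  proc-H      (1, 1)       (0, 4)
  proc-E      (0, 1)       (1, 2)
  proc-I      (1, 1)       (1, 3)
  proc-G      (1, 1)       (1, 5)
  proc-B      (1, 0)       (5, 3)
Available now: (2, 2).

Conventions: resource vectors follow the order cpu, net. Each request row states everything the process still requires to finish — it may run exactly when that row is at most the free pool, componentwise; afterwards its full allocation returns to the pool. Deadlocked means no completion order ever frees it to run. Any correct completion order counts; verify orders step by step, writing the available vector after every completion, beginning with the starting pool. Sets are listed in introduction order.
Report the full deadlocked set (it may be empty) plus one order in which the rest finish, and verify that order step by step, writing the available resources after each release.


No process is deadlocked.
Key observation: starting with proc-E, each completion frees enough for the next — no one is permanently blocked.
The rest can finish in the order proc-E, proc-I, proc-H, proc-G, proc-B, proc-C. Walking it through:
  pool = (2, 2)
  proc-E: need (1, 2) fits (2, 2); releases (0, 1), pool now (2, 3)
  proc-I: need (1, 3) fits (2, 3); releases (1, 1), pool now (3, 4)
  proc-H: need (0, 4) fits (3, 4); releases (1, 1), pool now (4, 5)
  proc-G: need (1, 5) fits (4, 5); releases (1, 1), pool now (5, 6)
  proc-B: need (5, 3) fits (5, 6); releases (1, 0), pool now (6, 6)
  proc-C: need (3, 3) fits (6, 6); releases (1, 2), pool now (7, 8)


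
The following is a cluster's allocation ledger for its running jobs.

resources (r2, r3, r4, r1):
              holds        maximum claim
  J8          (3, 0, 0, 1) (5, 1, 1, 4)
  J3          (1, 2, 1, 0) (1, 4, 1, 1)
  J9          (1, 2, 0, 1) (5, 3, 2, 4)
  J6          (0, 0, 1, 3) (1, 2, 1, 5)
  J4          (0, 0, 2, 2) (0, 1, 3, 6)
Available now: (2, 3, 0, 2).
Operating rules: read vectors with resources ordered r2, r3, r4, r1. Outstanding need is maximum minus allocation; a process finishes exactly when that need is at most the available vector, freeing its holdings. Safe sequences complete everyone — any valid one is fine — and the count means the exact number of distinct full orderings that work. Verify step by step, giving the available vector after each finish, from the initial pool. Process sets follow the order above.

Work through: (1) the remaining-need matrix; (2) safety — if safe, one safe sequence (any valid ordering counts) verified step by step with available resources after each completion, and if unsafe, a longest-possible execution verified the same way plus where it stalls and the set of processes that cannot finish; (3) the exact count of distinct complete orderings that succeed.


(1) Remaining need (order r2, r3, r4, r1):
  J8: (2, 1, 1, 3)
  J3: (0, 2, 0, 1)
  J9: (4, 1, 2, 3)
  J6: (1, 2, 0, 2)
  J4: (0, 1, 1, 4)
(2) SAFE, for example via the order J3, J6, J8, J9, J4.
Key observation: J6 is the earliest step where a requested resource binds exactly: need (1, 2, 0, 2), pool (3, 5, 1, 2) at its turn.
Check, step by step:
  pool = (2, 3, 0, 2)
  J3: need (0, 2, 0, 1) fits (2, 3, 0, 2); releases (1, 2, 1, 0), pool now (3, 5, 1, 2)
  J6: need (1, 2, 0, 2) fits (3, 5, 1, 2); releases (0, 0, 1, 3), pool now (3, 5, 2, 5)
  J8: need (2, 1, 1, 3) fits (3, 5, 2, 5); releases (3, 0, 0, 1), pool now (6, 5, 2, 6)
  J9: need (4, 1, 2, 3) fits (6, 5, 2, 6); releases (1, 2, 0, 1), pool now (7, 7, 2, 7)
  J4: need (0, 1, 1, 4) fits (7, 7, 2, 7); releases (0, 0, 2, 2), pool now (7, 7, 4, 9)
(3) The exact count: 13 of the possible complete orderings are safe sequences.


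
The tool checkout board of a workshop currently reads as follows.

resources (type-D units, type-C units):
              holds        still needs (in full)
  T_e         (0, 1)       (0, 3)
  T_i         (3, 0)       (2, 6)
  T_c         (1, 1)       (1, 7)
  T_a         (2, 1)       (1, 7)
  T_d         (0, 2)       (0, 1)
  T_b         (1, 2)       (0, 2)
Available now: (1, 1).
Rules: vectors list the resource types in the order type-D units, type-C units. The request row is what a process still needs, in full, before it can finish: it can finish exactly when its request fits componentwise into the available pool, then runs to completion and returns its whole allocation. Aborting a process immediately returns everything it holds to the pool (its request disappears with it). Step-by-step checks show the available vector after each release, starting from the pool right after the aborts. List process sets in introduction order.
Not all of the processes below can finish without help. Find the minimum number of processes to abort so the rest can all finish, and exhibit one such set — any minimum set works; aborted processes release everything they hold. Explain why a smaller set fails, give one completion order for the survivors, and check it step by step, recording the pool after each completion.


The answer: abort T_a.
Key observation: the returned (2, 1) from T_a is what brings T_c — unrunnable before, under any order — into play at step 5.
No smaller set exists: with zero aborts the deadlock remains.
Survivors finish in the order: T_b, T_d, T_i, T_e, T_c. Step-by-step check (pool after the aborts first):
  pool = (3, 2)
  T_b: need (0, 2) fits (3, 2); releases (1, 2), pool now (4, 4)
  T_d: need (0, 1) fits (4, 4); releases (0, 2), pool now (4, 6)
  T_i: need (2, 6) fits (4, 6); releases (3, 0), pool now (7, 6)
  T_e: need (0, 3) fits (7, 6); releases (0, 1), pool now (7, 7)
  T_c: need (1, 7) fits (7, 7); releases (1, 1), pool now (8, 8)


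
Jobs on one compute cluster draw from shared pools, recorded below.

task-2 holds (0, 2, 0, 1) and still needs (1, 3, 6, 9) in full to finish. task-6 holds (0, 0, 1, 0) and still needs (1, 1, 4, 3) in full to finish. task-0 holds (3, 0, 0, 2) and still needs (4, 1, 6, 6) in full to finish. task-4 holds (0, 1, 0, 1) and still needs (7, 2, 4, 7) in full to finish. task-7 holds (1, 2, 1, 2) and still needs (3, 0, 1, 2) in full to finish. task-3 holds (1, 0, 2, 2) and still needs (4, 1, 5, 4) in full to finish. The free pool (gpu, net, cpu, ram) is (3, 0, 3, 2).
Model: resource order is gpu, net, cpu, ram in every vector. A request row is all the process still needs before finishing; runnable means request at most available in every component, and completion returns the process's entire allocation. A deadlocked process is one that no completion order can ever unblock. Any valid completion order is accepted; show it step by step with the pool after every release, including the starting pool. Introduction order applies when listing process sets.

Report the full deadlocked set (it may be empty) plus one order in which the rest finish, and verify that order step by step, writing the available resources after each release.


No process is deadlocked.
Key observation: no deadlock: task-7 fits now, and the freed resources carry the rest through.
The rest can finish in the order task-7, task-6, task-3, task-0, task-4, task-2. Check, step by step:
  pool = (3, 0, 3, 2)
  task-7: need (3, 0, 1, 2) fits (3, 0, 3, 2); releases (1, 2, 1, 2), pool now (4, 2, 4, 4)
  task-6: need (1, 1, 4, 3) fits (4, 2, 4, 4); releases (0, 0, 1, 0), pool now (4, 2, 5, 4)
  task-3: need (4, 1, 5, 4) fits (4, 2, 5, 4); releases (1, 0, 2, 2), pool now (5, 2, 7, 6)
  task-0: need (4, 1, 6, 6) fits (5, 2, 7, 6); releases (3, 0, 0, 2), pool now (8, 2, 7, 8)
  task-4: need (7, 2, 4, 7) fits (8, 2, 7, 8); releases (0, 1, 0, 1), pool now (8, 3, 7, 9)
  task-2: need (1, 3, 6, 9) fits (8, 3, 7, 9); releases (0, 2, 0, 1), pool now (8, 5, 7, 10)


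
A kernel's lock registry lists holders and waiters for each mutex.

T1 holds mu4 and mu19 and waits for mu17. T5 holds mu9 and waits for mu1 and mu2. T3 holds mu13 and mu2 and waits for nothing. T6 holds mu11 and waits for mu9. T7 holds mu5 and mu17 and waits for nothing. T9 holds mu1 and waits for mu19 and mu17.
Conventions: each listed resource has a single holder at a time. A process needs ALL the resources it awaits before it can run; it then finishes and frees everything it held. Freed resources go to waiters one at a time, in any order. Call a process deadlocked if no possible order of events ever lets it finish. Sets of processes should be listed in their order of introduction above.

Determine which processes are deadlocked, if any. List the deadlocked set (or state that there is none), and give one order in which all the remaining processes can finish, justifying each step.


No process is deadlocked.
Key observation: there is no circular wait here — follow any chain and it reaches a process that is free to run now.
The rest can finish in the order T7, T1, T3, T9, T5, T6.
Verifying each step:
  run T7 (it waits on nothing); releases mu5 and mu17
  T1: everything it awaited (mu17) is free; runs, freeing mu4 and mu19
  run T3 (it waits on nothing); releases mu13 and mu2
  T9: everything it awaited (mu19 and mu17) is free; runs, freeing mu1
  T5: everything it awaited (mu1 and mu2) is free; runs, freeing mu9
  T6: everything it awaited (mu9) is free; runs, freeing mu11


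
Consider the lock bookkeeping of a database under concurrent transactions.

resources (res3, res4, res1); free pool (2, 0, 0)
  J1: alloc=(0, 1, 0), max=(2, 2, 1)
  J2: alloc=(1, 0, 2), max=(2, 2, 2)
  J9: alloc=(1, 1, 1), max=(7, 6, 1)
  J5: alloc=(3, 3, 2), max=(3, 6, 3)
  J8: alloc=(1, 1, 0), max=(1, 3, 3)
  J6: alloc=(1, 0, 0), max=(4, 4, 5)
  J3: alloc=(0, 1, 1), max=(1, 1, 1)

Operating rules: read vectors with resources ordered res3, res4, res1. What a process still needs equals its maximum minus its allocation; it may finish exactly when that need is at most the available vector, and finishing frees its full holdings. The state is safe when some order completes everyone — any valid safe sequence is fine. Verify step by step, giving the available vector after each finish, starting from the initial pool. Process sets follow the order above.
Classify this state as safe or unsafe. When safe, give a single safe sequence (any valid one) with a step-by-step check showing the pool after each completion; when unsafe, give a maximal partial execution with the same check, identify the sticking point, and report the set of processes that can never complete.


SAFE — a valid safe sequence is J3, J1, J2, J8, J5, J6, J9.
Key observation: the first exact fit in this order is J1 — it needs (2, 1, 1) with (2, 1, 1) free, meeting a requested resource to the last unit.
Step-by-step check:
  pool = (2, 0, 0)
  J3: need (1, 0, 0) fits (2, 0, 0); releases (0, 1, 1), pool now (2, 1, 1)
  J1: need (2, 1, 1) fits (2, 1, 1); releases (0, 1, 0), pool now (2, 2, 1)
  J2: need (1, 2, 0) fits (2, 2, 1); releases (1, 0, 2), pool now (3, 2, 3)
  J8: need (0, 2, 3) fits (3, 2, 3); releases (1, 1, 0), pool now (4, 3, 3)
  J5: need (0, 3, 1) fits (4, 3, 3); releases (3, 3, 2), pool now (7, 6, 5)
  J6: need (3, 4, 5) fits (7, 6, 5); releases (1, 0, 0), pool now (8, 6, 5)
  J9: need (6, 5, 0) fits (8, 6, 5); releases (1, 1, 1), pool now (9, 7, 6)


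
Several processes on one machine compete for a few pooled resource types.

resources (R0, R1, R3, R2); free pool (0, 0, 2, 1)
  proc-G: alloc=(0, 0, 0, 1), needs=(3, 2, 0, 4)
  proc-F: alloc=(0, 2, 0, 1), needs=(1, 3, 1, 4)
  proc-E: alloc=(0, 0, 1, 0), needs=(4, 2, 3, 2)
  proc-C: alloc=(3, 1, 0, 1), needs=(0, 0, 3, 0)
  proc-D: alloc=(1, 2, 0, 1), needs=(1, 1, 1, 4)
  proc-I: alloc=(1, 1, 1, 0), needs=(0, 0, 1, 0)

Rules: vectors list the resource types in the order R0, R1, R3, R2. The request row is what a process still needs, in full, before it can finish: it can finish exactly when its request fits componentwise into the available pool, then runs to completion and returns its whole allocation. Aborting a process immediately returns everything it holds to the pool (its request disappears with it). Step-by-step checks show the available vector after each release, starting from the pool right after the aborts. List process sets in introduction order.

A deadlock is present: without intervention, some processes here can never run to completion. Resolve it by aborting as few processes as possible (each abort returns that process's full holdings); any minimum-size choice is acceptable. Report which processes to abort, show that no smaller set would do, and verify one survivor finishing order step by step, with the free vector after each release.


Minimum abort set: proc-F and proc-D.
Key observation: aborting proc-F and proc-D returns (1, 4, 0, 2), and proc-G — hopeless before — runs at step 3 with the returned capacity in the pool.
Minimality, checking each single-abort alternative: proc-G alone leaves proc-F blocked (short on R1 and R2); proc-F alone leaves proc-G blocked (short on R2); proc-E alone leaves proc-G blocked (short on R2); proc-C alone leaves proc-G blocked (short on R2); proc-D alone leaves proc-G blocked (short on R2); proc-I alone leaves proc-G blocked (short on R2).
One survivor order: proc-I, proc-C, proc-G, proc-E. Verifying each step (post-abort pool first):
  pool = (1, 4, 2, 3)
  proc-I: need (0, 0, 1, 0) fits (1, 4, 2, 3); releases (1, 1, 1, 0), pool now (2, 5, 3, 3)
  proc-C: need (0, 0, 3, 0) fits (2, 5, 3, 3); releases (3, 1, 0, 1), pool now (5, 6, 3, 4)
  proc-G: need (3, 2, 0, 4) fits (5, 6, 3, 4); releases (0, 0, 0, 1), pool now (5, 6, 3, 5)
  proc-E: need (4, 2, 3, 2) fits (5, 6, 3, 5); releases (0, 0, 1, 0), pool now (5, 6, 4, 5)


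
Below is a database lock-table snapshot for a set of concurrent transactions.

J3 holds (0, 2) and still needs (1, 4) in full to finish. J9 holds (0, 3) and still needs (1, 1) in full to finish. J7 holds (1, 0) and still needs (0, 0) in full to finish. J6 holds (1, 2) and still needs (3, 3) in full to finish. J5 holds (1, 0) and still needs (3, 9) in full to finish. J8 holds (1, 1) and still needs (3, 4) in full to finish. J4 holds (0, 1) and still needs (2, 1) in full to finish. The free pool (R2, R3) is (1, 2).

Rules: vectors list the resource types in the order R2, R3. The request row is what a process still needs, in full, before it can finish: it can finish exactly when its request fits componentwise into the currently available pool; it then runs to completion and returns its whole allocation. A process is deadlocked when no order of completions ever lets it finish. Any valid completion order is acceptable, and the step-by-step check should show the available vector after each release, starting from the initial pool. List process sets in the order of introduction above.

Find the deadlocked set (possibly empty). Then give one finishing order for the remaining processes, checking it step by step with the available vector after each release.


Deadlocked set: J6, J5 and J8.
Key observation: the pool after J7, J9, J3, J4 is (2, 8); every surviving request exceeds it in R2, so progress ends there.
A valid finishing order for the others: J7, J9, J3, J4. Verifying each step:
  pool = (1, 2)
  J7: need (0, 0) fits (1, 2); releases (1, 0), pool now (2, 2)
  J9: need (1, 1) fits (2, 2); releases (0, 3), pool now (2, 5)
  J3: need (1, 4) fits (2, 5); releases (0, 2), pool now (2, 7)
  J4: need (2, 1) fits (2, 7); releases (0, 1), pool now (2, 8)
The blocked processes can never fit:
  blocked: J6 wants (3, 3), pool (2, 8) — not enough R2
  blocked: J5 wants (3, 9), pool (2, 8) — not enough R2 and R3
  blocked: J8 wants (3, 4), pool (2, 8) — not enough R2


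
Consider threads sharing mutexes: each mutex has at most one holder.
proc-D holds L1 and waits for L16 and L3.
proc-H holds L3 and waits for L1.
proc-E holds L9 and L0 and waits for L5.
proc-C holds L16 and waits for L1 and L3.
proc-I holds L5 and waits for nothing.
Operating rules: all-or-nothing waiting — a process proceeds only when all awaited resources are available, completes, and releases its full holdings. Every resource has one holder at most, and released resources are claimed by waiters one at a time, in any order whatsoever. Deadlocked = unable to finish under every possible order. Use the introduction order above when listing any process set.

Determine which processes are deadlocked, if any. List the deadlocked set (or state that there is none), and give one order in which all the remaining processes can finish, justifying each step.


Deadlocked set: proc-D, proc-H and proc-C.
Key observation: the loop proc-D -> proc-H -> proc-D blocks itself forever; proc-C is caught in further circular waits.
One completion order for the rest: proc-I, proc-E.
Step-by-step check:
  run proc-I (it waits on nothing); releases L5
  proc-E: everything it awaited (L5) is free; runs, freeing L9 and L0


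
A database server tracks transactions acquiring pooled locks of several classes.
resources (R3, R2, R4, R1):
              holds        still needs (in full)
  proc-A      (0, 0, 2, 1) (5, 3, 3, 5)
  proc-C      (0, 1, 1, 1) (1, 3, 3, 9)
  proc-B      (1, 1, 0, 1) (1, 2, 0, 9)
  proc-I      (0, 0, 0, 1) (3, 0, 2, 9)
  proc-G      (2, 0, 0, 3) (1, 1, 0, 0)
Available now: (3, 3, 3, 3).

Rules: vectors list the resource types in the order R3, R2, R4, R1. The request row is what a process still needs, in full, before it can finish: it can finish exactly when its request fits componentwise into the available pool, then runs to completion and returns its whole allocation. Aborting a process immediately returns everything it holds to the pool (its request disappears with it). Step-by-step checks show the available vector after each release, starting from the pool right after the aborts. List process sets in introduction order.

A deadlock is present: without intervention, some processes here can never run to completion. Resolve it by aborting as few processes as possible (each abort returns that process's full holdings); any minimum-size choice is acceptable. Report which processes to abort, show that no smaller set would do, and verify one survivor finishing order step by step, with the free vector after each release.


Abort proc-C and proc-B.
Key observation: the returned (1, 2, 1, 2) from proc-C and proc-B is what brings proc-I — unrunnable before, under any order — into play at step 3.
No one abort is enough; case by case: proc-A alone leaves proc-C blocked (short on R1); proc-C alone leaves proc-B blocked (short on R1); proc-B alone leaves proc-C blocked (short on R1); proc-I alone leaves proc-C blocked (short on R1); proc-G alone leaves proc-C blocked (short on R1).
The survivors complete as proc-G, proc-A, proc-I. Walking it through (starting from the post-abort pool):
  pool = (4, 5, 4, 5)
  proc-G needs (1, 1, 0, 0) <= (4, 5, 4, 5) -> finishes; pool += (2, 0, 0, 3) = (6, 5, 4, 8)
  proc-A needs (5, 3, 3, 5) <= (6, 5, 4, 8) -> finishes; pool += (0, 0, 2, 1) = (6, 5, 6, 9)
  proc-I needs (3, 0, 2, 9) <= (6, 5, 6, 9) -> finishes; pool += (0, 0, 0, 1) = (6, 5, 6, 10)


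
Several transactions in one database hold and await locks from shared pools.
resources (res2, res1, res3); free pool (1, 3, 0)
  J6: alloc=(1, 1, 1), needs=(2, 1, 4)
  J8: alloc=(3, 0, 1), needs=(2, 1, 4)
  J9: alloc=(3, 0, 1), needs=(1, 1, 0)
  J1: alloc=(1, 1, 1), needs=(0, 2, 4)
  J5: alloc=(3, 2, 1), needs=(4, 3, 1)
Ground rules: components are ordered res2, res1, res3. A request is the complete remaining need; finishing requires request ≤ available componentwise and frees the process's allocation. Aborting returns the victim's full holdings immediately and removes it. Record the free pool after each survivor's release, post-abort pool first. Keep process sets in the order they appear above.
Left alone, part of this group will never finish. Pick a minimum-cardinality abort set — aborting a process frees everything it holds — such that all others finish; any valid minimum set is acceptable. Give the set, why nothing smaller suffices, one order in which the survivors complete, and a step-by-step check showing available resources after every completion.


Minimum abort set: J8 and J1.
Key observation: J6 could never have finished before the abort; with (4, 1, 2) returned by J8 and J1, it fits at step 3.
Minimality, checking each single-abort alternative: J6 alone leaves J8 blocked (short on res3); J8 alone leaves J6 blocked (short on res3); J9 alone leaves J6 blocked (short on res3); J1 alone leaves J6 blocked (short on res3); J5 alone leaves J6 blocked (short on res3).
The survivors complete as J5, J9, J6. Step-by-step check (starting from the post-abort pool):
  pool = (5, 4, 2)
  run J5 (needs (4, 3, 1), free (5, 4, 2)); after release of (3, 2, 1) the pool is (8, 6, 3)
  run J9 (needs (1, 1, 0), free (8, 6, 3)); after release of (3, 0, 1) the pool is (11, 6, 4)
  run J6 (needs (2, 1, 4), free (11, 6, 4)); after release of (1, 1, 1) the pool is (12, 7, 5)


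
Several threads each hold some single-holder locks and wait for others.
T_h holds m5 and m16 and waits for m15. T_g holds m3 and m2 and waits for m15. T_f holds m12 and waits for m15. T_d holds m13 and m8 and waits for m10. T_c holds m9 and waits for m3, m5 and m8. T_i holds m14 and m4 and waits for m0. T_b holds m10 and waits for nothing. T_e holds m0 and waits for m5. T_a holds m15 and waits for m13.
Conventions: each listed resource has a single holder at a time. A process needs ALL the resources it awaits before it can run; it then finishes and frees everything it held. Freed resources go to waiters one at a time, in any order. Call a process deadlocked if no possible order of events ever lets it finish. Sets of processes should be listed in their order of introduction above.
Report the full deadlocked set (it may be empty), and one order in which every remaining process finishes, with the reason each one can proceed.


Nothing here is deadlocked.
Key observation: no waiting chain loops back on itself — every chain ends at a process that waits on nothing, so everyone eventually runs.
A valid finishing order for the others: T_b, T_d, T_a, T_h, T_e, T_g, T_f, T_c, T_i.
Walking it through:
  T_b: no waits; runs immediately, freeing m10
  run T_d (all its waits — m10 — are resolved); releases m13 and m8
  run T_a (all its waits — m13 — are resolved); releases m15
  run T_h (all its waits — m15 — are resolved); releases m5 and m16
  run T_e (all its waits — m5 — are resolved); releases m0
  run T_g (all its waits — m15 — are resolved); releases m3 and m2
  run T_f (all its waits — m15 — are resolved); releases m12
  run T_c (all its waits — m3, m5 and m8 — are resolved); releases m9
  run T_i (all its waits — m0 — are resolved); releases m14 and m4


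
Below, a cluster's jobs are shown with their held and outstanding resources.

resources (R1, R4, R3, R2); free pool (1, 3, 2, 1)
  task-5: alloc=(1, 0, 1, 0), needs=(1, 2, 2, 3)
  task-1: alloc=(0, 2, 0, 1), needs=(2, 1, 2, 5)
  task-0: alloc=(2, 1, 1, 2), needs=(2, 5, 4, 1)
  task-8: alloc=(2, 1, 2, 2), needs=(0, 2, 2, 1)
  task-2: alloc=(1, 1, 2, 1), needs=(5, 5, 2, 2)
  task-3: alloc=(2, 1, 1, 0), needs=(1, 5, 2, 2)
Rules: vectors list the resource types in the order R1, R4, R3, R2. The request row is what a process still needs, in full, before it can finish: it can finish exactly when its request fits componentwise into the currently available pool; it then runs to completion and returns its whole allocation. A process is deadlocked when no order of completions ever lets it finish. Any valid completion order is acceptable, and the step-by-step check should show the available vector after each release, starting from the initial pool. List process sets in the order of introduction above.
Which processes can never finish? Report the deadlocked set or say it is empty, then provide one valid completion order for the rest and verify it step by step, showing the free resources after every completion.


The deadlocked set is task-1, task-0, task-2 and task-3.
Key observation: after task-8, task-5 the pool peaks at (4, 4, 5, 3), and each blocked process is short somewhere: task-1 on R2; task-0 on R4; task-2 on R1, R4; task-3 on R4.
A valid finishing order for the others: task-8, task-5. Verifying each step:
  pool = (1, 3, 2, 1)
  task-8: need (0, 2, 2, 1) fits (1, 3, 2, 1); releases (2, 1, 2, 2), pool now (3, 4, 4, 3)
  task-5: need (1, 2, 2, 3) fits (3, 4, 4, 3); releases (1, 0, 1, 0), pool now (4, 4, 5, 3)
The stuck group stays short no matter what:
  task-1 cannot run: need (2, 1, 2, 5) vs free (4, 4, 5, 3) (insufficient R2)
  task-0 cannot run: need (2, 5, 4, 1) vs free (4, 4, 5, 3) (insufficient R4)
  task-2 cannot run: need (5, 5, 2, 2) vs free (4, 4, 5, 3) (insufficient R1 and R4)
  task-3 cannot run: need (1, 5, 2, 2) vs free (4, 4, 5, 3) (insufficient R4)


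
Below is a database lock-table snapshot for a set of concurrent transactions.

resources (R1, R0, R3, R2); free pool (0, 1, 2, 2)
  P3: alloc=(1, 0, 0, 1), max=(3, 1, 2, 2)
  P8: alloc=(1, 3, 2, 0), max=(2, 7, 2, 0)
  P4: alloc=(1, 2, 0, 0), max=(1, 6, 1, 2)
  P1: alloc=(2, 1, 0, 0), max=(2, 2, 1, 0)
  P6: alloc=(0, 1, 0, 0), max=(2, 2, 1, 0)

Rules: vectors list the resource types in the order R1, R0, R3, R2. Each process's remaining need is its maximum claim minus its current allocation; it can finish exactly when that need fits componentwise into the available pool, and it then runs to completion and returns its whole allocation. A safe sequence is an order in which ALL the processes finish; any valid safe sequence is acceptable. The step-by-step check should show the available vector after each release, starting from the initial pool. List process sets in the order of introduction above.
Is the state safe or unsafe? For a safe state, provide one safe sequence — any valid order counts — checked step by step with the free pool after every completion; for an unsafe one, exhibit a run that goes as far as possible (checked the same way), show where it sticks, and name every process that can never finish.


UNSAFE.
Key observation: after P1, P6, P3 complete, (3, 3, 2, 3) is the best the pool ever gets, yet each leftover process wants more R0.
Going as far as possible: P1, P6, P3; after that, nothing fits. Walking it through:
  pool = (0, 1, 2, 2)
  run P1 (needs (0, 1, 1, 0), free (0, 1, 2, 2)); after release of (2, 1, 0, 0) the pool is (2, 2, 2, 2)
  run P6 (needs (2, 1, 1, 0), free (2, 2, 2, 2)); after release of (0, 1, 0, 0) the pool is (2, 3, 2, 2)
  run P3 (needs (2, 1, 2, 1), free (2, 3, 2, 2)); after release of (1, 0, 0, 1) the pool is (3, 3, 2, 3)
  P8 cannot run: need (1, 4, 0, 0) vs free (3, 3, 2, 3) (insufficient R0)
  P4 cannot run: need (0, 4, 1, 2) vs free (3, 3, 2, 3) (insufficient R0)
Never able to finish: P8 and P4.


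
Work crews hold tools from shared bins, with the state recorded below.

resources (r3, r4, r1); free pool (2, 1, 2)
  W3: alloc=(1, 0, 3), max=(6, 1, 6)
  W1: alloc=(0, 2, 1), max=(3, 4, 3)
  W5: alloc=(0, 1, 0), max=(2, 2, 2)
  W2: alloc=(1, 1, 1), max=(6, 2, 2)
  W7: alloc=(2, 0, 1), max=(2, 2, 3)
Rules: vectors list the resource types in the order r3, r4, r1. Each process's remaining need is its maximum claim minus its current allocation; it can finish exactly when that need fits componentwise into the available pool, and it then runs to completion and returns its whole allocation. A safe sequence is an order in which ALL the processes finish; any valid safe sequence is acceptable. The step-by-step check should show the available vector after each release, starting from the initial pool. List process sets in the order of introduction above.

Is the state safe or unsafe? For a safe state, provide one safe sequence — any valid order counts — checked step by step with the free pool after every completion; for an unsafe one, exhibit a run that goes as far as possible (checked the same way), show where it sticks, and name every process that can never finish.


UNSAFE.
Key observation: the pool after W5, W7, W1 is (4, 4, 4); every surviving request exceeds it in r3, so progress ends there.
A maximal execution: W5, W7, W1 — then nothing else fits. Check, step by step:
  pool = (2, 1, 2)
  W5 needs (2, 1, 2) <= (2, 1, 2) -> finishes; pool += (0, 1, 0) = (2, 2, 2)
  W7 needs (0, 2, 2) <= (2, 2, 2) -> finishes; pool += (2, 0, 1) = (4, 2, 3)
  W1 needs (3, 2, 2) <= (4, 2, 3) -> finishes; pool += (0, 2, 1) = (4, 4, 4)
  W3 cannot run: need (5, 1, 3) vs free (4, 4, 4) (insufficient r3)
  W2 cannot run: need (5, 1, 1) vs free (4, 4, 4) (insufficient r3)
Never able to finish: W3 and W2.


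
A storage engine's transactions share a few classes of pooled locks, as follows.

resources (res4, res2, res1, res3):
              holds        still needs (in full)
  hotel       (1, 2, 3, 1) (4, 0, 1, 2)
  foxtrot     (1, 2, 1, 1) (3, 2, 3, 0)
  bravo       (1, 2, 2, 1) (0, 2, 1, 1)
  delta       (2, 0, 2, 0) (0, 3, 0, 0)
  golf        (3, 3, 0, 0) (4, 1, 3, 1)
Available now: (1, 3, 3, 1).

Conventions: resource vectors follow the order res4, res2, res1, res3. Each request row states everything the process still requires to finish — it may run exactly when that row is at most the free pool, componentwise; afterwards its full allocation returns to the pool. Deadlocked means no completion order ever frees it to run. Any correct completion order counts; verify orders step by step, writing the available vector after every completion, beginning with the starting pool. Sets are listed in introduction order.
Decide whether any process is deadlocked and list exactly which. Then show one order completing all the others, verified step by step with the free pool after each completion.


Nothing here is deadlocked.
Key observation: no deadlock: bravo fits now, and the freed resources carry the rest through.
A valid finishing order for the others: bravo, delta, foxtrot, hotel, golf. Verifying each step:
  pool = (1, 3, 3, 1)
  run bravo (needs (0, 2, 1, 1), free (1, 3, 3, 1)); after release of (1, 2, 2, 1) the pool is (2, 5, 5, 2)
  run delta (needs (0, 3, 0, 0), free (2, 5, 5, 2)); after release of (2, 0, 2, 0) the pool is (4, 5, 7, 2)
  run foxtrot (needs (3, 2, 3, 0), free (4, 5, 7, 2)); after release of (1, 2, 1, 1) the pool is (5, 7, 8, 3)
  run hotel (needs (4, 0, 1, 2), free (5, 7, 8, 3)); after release of (1, 2, 3, 1) the pool is (6, 9, 11, 4)
  run golf (needs (4, 1, 3, 1), free (6, 9, 11, 4)); after release of (3, 3, 0, 0) the pool is (9, 12, 11, 4)


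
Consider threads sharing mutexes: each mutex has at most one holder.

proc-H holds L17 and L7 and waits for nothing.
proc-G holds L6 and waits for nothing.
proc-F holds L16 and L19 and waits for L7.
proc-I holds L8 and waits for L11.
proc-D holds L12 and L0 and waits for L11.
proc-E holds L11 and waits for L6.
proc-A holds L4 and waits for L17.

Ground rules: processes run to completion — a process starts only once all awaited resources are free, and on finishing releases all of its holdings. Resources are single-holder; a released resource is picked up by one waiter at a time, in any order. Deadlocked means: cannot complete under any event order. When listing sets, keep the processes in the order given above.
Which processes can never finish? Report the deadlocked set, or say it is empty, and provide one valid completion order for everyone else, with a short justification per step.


The deadlocked set is empty.
Key observation: every chain of waits terminates; starting from the processes that wait on nothing, all the rest unlock in turn.
One completion order for the rest: proc-G, proc-H, proc-A, proc-E, proc-F, proc-D, proc-I.
Check, step by step:
  proc-G: no waits; runs immediately, freeing L6
  proc-H: no waits; runs immediately, freeing L17 and L7
  proc-A: everything it awaited (L17) is free; runs, freeing L4
  proc-E: everything it awaited (L6) is free; runs, freeing L11
  proc-F: everything it awaited (L7) is free; runs, freeing L16 and L19
  proc-D: everything it awaited (L11) is free; runs, freeing L12 and L0
  proc-I: everything it awaited (L11) is free; runs, freeing L8


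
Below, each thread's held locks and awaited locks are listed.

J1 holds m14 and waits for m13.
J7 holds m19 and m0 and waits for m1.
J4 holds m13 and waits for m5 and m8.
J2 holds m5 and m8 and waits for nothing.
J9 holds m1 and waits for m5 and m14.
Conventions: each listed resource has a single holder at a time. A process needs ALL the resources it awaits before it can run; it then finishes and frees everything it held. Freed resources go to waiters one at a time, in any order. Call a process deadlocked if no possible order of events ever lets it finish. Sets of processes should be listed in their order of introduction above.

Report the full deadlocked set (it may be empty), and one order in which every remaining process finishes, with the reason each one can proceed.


The deadlocked set is empty.
Key observation: every chain of waits terminates; starting from the processes that wait on nothing, all the rest unlock in turn.
A valid finishing order for the others: J2, J4, J1, J9, J7.
Verifying each step:
  run J2 (it waits on nothing); releases m5 and m8
  J4: everything it awaited (m5 and m8) is free; runs, freeing m13
  J1: everything it awaited (m13) is free; runs, freeing m14
  J9: everything it awaited (m5 and m14) is free; runs, freeing m1
  J7: everything it awaited (m1) is free; runs, freeing m19 and m0


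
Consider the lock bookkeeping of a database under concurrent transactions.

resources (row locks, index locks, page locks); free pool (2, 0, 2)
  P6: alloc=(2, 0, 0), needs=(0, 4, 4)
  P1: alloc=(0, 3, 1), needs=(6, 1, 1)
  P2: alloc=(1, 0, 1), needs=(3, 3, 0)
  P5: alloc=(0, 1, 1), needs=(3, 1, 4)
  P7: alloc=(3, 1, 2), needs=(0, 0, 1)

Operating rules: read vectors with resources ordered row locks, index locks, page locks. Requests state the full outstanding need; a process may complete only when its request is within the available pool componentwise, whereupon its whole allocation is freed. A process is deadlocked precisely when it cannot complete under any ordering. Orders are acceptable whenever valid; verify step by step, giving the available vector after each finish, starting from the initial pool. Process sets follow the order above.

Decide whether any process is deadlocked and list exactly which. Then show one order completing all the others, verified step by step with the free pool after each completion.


Deadlocked: P6, P1 and P2.
Key observation: after P7, P5 the pool peaks at (5, 2, 5), and each blocked process is short somewhere: P6 on index locks; P1 on row locks; P2 on index locks.
A valid finishing order for the others: P7, P5. Step-by-step check:
  pool = (2, 0, 2)
  P7: need (0, 0, 1) fits (2, 0, 2); releases (3, 1, 2), pool now (5, 1, 4)
  P5: need (3, 1, 4) fits (5, 1, 4); releases (0, 1, 1), pool now (5, 2, 5)
The stuck group stays short no matter what:
  P6 still needs (0, 4, 4) but only (5, 2, 5) is free — short on index locks
  P1 still needs (6, 1, 1) but only (5, 2, 5) is free — short on row locks
  P2 still needs (3, 3, 0) but only (5, 2, 5) is free — short on index locks


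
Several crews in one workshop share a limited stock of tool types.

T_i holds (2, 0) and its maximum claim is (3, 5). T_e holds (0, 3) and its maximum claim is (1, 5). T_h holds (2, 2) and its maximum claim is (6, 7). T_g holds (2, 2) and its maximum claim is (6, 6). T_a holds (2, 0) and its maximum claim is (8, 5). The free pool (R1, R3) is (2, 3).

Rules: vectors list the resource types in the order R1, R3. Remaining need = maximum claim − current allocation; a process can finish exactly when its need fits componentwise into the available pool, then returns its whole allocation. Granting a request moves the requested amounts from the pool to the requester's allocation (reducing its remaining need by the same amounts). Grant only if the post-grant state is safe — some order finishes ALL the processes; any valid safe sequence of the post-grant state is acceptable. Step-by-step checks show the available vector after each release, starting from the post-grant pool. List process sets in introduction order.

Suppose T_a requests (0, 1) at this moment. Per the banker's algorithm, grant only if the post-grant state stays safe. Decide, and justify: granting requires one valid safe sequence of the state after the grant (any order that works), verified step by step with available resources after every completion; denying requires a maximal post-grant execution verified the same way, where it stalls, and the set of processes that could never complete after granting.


GRANT. The post-grant state is safe; one safe sequence: T_e, T_i, T_g, T_a, T_h.
Key observation: granting shrinks the pool to (2, 2), yet T_e still fits and the chain goes through.
Check on the post-grant state, step by step:
  pool = (2, 2)
  T_e: need (1, 2) fits (2, 2); releases (0, 3), pool now (2, 5)
  T_i: need (1, 5) fits (2, 5); releases (2, 0), pool now (4, 5)
  T_g: need (4, 4) fits (4, 5); releases (2, 2), pool now (6, 7)
  T_a: need (6, 4) fits (6, 7); releases (2, 1), pool now (8, 8)
  T_h: need (4, 5) fits (8, 8); releases (2, 2), pool now (10, 10)
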